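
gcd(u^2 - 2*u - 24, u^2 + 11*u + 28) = u + 4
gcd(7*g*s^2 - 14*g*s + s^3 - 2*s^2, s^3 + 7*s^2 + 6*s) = s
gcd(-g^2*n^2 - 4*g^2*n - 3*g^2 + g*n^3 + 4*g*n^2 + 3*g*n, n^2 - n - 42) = 1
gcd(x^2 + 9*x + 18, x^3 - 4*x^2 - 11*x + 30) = x + 3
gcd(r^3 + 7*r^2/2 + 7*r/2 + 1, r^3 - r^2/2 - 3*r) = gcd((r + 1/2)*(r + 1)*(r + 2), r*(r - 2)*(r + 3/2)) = 1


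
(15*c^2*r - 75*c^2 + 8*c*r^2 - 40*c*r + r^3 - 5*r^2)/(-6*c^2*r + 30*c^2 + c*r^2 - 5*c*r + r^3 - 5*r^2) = (5*c + r)/(-2*c + r)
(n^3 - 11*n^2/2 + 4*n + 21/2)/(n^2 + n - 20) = (n^3 - 11*n^2/2 + 4*n + 21/2)/(n^2 + n - 20)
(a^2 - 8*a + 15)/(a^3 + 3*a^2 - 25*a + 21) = (a - 5)/(a^2 + 6*a - 7)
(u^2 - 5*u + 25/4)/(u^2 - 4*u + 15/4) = (2*u - 5)/(2*u - 3)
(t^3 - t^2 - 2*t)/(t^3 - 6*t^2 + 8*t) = (t + 1)/(t - 4)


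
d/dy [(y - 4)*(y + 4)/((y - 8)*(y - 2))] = 2*(-5*y^2 + 32*y - 80)/(y^4 - 20*y^3 + 132*y^2 - 320*y + 256)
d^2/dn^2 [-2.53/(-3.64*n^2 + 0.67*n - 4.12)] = (-67.042976*n^2 + 12.340328*n + 2.53*(7.28*n - 0.67)*(14.56*n - 1.34) - 75.883808)/(3.64*n^2 - 0.67*n + 4.12)^3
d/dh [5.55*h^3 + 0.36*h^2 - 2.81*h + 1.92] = 16.65*h^2 + 0.72*h - 2.81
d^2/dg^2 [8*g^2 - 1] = 16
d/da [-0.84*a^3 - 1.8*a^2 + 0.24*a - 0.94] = -2.52*a^2 - 3.6*a + 0.24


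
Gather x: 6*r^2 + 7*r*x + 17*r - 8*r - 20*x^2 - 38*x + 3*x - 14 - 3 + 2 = 6*r^2 + 9*r - 20*x^2 + x*(7*r - 35) - 15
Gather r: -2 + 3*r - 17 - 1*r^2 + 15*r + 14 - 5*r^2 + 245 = -6*r^2 + 18*r + 240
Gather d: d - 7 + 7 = d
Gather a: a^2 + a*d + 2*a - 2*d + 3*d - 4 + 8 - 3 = a^2 + a*(d + 2) + d + 1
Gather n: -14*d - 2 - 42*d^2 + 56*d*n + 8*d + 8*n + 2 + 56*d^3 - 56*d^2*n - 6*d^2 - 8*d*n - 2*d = 56*d^3 - 48*d^2 - 8*d + n*(-56*d^2 + 48*d + 8)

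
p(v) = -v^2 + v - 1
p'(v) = 1 - 2*v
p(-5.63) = -38.33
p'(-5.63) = 12.26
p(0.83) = -0.86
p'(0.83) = -0.66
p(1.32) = -1.42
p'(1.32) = -1.64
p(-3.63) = -17.81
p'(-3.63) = 8.26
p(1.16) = -1.19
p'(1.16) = -1.32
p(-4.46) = -25.35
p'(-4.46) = 9.92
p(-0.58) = -1.92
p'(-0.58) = 2.16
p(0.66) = -0.78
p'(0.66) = -0.32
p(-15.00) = -241.00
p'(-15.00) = 31.00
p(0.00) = -1.00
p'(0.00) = 1.00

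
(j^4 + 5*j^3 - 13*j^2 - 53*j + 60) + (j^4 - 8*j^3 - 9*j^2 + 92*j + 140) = 2*j^4 - 3*j^3 - 22*j^2 + 39*j + 200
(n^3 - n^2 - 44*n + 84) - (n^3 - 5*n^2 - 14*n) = 4*n^2 - 30*n + 84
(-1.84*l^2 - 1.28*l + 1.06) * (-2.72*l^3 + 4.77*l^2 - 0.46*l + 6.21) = 5.0048*l^5 - 5.2952*l^4 - 8.1424*l^3 - 5.7814*l^2 - 8.4364*l + 6.5826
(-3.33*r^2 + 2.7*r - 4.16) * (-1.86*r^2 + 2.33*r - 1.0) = 6.1938*r^4 - 12.7809*r^3 + 17.3586*r^2 - 12.3928*r + 4.16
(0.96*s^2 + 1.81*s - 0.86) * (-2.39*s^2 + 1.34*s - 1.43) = -2.2944*s^4 - 3.0395*s^3 + 3.108*s^2 - 3.7407*s + 1.2298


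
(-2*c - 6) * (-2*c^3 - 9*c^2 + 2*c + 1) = 4*c^4 + 30*c^3 + 50*c^2 - 14*c - 6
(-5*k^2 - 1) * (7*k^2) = -35*k^4 - 7*k^2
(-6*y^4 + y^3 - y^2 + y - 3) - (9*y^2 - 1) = -6*y^4 + y^3 - 10*y^2 + y - 2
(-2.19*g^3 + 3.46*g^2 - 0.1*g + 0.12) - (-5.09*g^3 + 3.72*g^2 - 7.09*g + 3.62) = 2.9*g^3 - 0.26*g^2 + 6.99*g - 3.5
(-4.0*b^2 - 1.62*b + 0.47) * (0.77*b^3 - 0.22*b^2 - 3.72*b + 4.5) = -3.08*b^5 - 0.3674*b^4 + 15.5983*b^3 - 12.077*b^2 - 9.0384*b + 2.115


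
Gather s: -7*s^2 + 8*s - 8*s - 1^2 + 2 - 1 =-7*s^2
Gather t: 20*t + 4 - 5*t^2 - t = -5*t^2 + 19*t + 4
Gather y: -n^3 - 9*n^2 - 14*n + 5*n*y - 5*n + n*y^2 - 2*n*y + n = -n^3 - 9*n^2 + n*y^2 + 3*n*y - 18*n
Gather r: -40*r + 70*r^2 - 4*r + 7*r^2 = 77*r^2 - 44*r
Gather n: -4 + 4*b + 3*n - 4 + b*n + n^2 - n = 4*b + n^2 + n*(b + 2) - 8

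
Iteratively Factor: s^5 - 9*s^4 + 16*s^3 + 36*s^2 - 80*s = (s - 5)*(s^4 - 4*s^3 - 4*s^2 + 16*s) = (s - 5)*(s - 2)*(s^3 - 2*s^2 - 8*s) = (s - 5)*(s - 2)*(s + 2)*(s^2 - 4*s) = s*(s - 5)*(s - 2)*(s + 2)*(s - 4)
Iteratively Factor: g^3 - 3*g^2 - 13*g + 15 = (g - 5)*(g^2 + 2*g - 3) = (g - 5)*(g + 3)*(g - 1)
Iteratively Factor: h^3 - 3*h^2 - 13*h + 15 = (h - 5)*(h^2 + 2*h - 3) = (h - 5)*(h - 1)*(h + 3)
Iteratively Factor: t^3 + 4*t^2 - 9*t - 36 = (t + 3)*(t^2 + t - 12) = (t + 3)*(t + 4)*(t - 3)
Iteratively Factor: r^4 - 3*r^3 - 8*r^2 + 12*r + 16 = (r - 4)*(r^3 + r^2 - 4*r - 4) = (r - 4)*(r + 1)*(r^2 - 4) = (r - 4)*(r - 2)*(r + 1)*(r + 2)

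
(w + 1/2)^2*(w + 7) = w^3 + 8*w^2 + 29*w/4 + 7/4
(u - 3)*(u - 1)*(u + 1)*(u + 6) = u^4 + 3*u^3 - 19*u^2 - 3*u + 18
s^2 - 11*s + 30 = (s - 6)*(s - 5)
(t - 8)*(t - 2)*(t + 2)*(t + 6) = t^4 - 2*t^3 - 52*t^2 + 8*t + 192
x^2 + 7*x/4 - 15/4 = (x - 5/4)*(x + 3)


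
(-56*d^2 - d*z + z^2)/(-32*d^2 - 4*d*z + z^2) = (7*d + z)/(4*d + z)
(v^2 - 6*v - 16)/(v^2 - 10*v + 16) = (v + 2)/(v - 2)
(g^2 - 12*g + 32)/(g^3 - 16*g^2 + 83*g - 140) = (g - 8)/(g^2 - 12*g + 35)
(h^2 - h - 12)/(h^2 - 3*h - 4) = (h + 3)/(h + 1)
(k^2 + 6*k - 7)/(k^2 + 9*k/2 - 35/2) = 2*(k - 1)/(2*k - 5)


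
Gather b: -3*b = -3*b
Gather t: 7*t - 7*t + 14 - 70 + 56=0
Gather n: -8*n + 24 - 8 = 16 - 8*n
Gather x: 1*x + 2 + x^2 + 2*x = x^2 + 3*x + 2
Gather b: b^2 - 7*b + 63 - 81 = b^2 - 7*b - 18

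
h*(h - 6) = h^2 - 6*h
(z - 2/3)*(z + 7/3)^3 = z^4 + 19*z^3/3 + 35*z^2/3 + 49*z/27 - 686/81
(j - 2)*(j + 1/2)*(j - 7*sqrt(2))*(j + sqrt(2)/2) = j^4 - 13*sqrt(2)*j^3/2 - 3*j^3/2 - 8*j^2 + 39*sqrt(2)*j^2/4 + 13*sqrt(2)*j/2 + 21*j/2 + 7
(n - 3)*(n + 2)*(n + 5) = n^3 + 4*n^2 - 11*n - 30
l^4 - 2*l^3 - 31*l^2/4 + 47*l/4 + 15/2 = (l - 3)*(l - 2)*(l + 1/2)*(l + 5/2)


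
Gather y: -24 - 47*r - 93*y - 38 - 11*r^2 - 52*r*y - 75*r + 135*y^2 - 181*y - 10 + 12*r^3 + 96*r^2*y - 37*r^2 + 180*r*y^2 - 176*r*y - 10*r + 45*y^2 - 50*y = 12*r^3 - 48*r^2 - 132*r + y^2*(180*r + 180) + y*(96*r^2 - 228*r - 324) - 72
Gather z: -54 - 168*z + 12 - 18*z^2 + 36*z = -18*z^2 - 132*z - 42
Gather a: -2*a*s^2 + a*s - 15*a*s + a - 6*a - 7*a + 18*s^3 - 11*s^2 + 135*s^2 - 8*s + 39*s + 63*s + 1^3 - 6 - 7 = a*(-2*s^2 - 14*s - 12) + 18*s^3 + 124*s^2 + 94*s - 12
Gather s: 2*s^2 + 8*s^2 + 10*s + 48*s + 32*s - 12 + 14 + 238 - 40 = 10*s^2 + 90*s + 200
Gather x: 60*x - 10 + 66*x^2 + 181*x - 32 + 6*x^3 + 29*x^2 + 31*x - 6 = 6*x^3 + 95*x^2 + 272*x - 48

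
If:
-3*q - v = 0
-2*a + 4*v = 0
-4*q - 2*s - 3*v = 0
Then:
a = 2*v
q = -v/3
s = -5*v/6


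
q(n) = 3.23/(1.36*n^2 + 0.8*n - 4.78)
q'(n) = 3.23*(-2.72*n - 0.8)/(1.36*n^2 + 0.8*n - 4.78)^2 = (-8.7856*n - 2.584)/(1.36*n^2 + 0.8*n - 4.78)^2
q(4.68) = 0.11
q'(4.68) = -0.05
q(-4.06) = 0.22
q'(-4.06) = 0.16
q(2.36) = 0.69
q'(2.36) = -1.06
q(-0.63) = -0.68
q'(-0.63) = 0.13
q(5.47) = 0.08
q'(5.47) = -0.03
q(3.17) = 0.28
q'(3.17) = -0.23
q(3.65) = 0.20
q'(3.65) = -0.13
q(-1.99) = -3.27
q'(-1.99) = 15.32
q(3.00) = 0.33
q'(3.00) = -0.30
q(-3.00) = 0.64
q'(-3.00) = 0.93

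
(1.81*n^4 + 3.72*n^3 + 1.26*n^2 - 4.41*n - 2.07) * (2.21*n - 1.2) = 4.0001*n^5 + 6.0492*n^4 - 1.6794*n^3 - 11.2581*n^2 + 0.7173*n + 2.484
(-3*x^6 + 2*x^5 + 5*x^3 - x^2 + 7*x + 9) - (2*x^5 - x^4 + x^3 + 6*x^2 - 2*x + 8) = -3*x^6 + x^4 + 4*x^3 - 7*x^2 + 9*x + 1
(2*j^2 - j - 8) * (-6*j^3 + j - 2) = -12*j^5 + 6*j^4 + 50*j^3 - 5*j^2 - 6*j + 16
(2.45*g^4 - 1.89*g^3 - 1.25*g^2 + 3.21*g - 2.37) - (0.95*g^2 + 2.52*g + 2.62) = 2.45*g^4 - 1.89*g^3 - 2.2*g^2 + 0.69*g - 4.99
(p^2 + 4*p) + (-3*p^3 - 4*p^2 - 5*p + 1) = -3*p^3 - 3*p^2 - p + 1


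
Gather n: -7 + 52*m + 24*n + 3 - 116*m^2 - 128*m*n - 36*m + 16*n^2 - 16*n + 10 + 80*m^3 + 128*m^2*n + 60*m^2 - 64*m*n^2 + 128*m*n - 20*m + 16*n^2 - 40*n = 80*m^3 - 56*m^2 - 4*m + n^2*(32 - 64*m) + n*(128*m^2 - 32) + 6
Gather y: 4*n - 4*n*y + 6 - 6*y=4*n + y*(-4*n - 6) + 6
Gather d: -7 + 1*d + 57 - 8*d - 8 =42 - 7*d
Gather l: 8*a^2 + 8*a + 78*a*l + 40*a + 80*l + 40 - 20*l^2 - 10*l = 8*a^2 + 48*a - 20*l^2 + l*(78*a + 70) + 40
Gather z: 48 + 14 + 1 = 63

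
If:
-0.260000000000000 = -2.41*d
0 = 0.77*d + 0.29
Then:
No Solution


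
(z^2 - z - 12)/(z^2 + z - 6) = (z - 4)/(z - 2)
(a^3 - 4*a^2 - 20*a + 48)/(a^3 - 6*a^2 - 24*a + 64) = (a - 6)/(a - 8)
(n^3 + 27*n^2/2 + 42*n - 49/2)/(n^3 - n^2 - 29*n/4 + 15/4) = 2*(n^2 + 14*n + 49)/(2*n^2 - n - 15)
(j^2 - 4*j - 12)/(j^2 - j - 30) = (j + 2)/(j + 5)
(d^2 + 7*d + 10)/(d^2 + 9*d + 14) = (d + 5)/(d + 7)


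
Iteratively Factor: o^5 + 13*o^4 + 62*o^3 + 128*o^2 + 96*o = (o + 4)*(o^4 + 9*o^3 + 26*o^2 + 24*o) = (o + 3)*(o + 4)*(o^3 + 6*o^2 + 8*o) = (o + 2)*(o + 3)*(o + 4)*(o^2 + 4*o) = (o + 2)*(o + 3)*(o + 4)^2*(o)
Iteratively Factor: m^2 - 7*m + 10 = (m - 5)*(m - 2)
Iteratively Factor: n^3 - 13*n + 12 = (n - 3)*(n^2 + 3*n - 4) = (n - 3)*(n - 1)*(n + 4)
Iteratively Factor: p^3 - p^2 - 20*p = (p - 5)*(p^2 + 4*p) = p*(p - 5)*(p + 4)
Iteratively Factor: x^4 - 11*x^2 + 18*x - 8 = (x + 4)*(x^3 - 4*x^2 + 5*x - 2) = (x - 2)*(x + 4)*(x^2 - 2*x + 1) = (x - 2)*(x - 1)*(x + 4)*(x - 1)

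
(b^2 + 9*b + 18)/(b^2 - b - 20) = (b^2 + 9*b + 18)/(b^2 - b - 20)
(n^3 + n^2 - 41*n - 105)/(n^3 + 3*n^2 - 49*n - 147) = (n + 5)/(n + 7)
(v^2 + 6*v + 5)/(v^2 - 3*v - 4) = (v + 5)/(v - 4)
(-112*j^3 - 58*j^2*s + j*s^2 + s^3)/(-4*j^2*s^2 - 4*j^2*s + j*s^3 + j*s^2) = (112*j^3 + 58*j^2*s - j*s^2 - s^3)/(j*s*(4*j*s + 4*j - s^2 - s))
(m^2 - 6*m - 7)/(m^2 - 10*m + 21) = (m + 1)/(m - 3)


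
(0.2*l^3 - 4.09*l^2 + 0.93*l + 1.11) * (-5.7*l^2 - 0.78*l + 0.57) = -1.14*l^5 + 23.157*l^4 - 1.9968*l^3 - 9.3837*l^2 - 0.3357*l + 0.6327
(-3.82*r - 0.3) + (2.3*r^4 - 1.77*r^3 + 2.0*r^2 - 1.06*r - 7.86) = 2.3*r^4 - 1.77*r^3 + 2.0*r^2 - 4.88*r - 8.16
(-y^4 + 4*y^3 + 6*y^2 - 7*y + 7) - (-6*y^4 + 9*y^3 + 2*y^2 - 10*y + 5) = 5*y^4 - 5*y^3 + 4*y^2 + 3*y + 2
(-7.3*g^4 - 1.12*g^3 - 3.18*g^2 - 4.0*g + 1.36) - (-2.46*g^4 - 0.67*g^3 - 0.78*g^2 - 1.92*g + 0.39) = -4.84*g^4 - 0.45*g^3 - 2.4*g^2 - 2.08*g + 0.97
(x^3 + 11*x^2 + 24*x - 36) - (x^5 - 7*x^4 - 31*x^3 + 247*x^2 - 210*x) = -x^5 + 7*x^4 + 32*x^3 - 236*x^2 + 234*x - 36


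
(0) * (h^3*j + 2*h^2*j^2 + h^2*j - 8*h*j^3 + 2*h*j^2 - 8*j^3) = 0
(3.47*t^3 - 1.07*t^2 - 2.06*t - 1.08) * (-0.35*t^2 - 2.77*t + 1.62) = -1.2145*t^5 - 9.2374*t^4 + 9.3063*t^3 + 4.3508*t^2 - 0.3456*t - 1.7496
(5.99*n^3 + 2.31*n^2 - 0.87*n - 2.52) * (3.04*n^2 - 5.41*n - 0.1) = 18.2096*n^5 - 25.3835*n^4 - 15.7409*n^3 - 3.1851*n^2 + 13.7202*n + 0.252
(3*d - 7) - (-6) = 3*d - 1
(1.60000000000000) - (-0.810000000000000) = 2.41000000000000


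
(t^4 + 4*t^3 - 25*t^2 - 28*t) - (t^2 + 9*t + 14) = t^4 + 4*t^3 - 26*t^2 - 37*t - 14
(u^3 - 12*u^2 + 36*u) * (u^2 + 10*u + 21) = u^5 - 2*u^4 - 63*u^3 + 108*u^2 + 756*u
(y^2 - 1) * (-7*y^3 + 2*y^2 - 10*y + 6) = -7*y^5 + 2*y^4 - 3*y^3 + 4*y^2 + 10*y - 6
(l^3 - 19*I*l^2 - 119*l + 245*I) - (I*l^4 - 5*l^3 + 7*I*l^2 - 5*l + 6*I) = -I*l^4 + 6*l^3 - 26*I*l^2 - 114*l + 239*I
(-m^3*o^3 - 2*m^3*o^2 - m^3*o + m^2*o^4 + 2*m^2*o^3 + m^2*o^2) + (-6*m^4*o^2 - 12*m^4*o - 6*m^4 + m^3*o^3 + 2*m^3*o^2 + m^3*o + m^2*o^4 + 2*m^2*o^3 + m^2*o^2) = -6*m^4*o^2 - 12*m^4*o - 6*m^4 + 2*m^2*o^4 + 4*m^2*o^3 + 2*m^2*o^2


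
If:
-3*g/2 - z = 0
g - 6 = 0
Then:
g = 6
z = -9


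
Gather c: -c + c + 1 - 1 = 0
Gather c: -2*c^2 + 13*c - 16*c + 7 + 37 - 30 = -2*c^2 - 3*c + 14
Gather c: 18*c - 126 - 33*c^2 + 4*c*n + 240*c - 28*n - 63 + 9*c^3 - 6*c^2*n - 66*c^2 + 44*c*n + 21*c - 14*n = 9*c^3 + c^2*(-6*n - 99) + c*(48*n + 279) - 42*n - 189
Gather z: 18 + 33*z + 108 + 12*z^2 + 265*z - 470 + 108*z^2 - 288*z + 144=120*z^2 + 10*z - 200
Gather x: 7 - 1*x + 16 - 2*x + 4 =27 - 3*x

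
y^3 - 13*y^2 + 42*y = y*(y - 7)*(y - 6)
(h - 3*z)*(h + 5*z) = h^2 + 2*h*z - 15*z^2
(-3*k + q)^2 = 9*k^2 - 6*k*q + q^2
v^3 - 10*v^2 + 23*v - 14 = (v - 7)*(v - 2)*(v - 1)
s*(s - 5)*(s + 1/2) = s^3 - 9*s^2/2 - 5*s/2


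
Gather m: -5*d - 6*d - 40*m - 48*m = -11*d - 88*m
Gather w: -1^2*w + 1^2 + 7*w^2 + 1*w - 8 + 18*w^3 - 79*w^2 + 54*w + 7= 18*w^3 - 72*w^2 + 54*w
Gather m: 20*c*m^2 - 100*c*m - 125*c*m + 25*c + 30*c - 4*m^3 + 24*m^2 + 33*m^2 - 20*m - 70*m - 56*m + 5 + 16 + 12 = 55*c - 4*m^3 + m^2*(20*c + 57) + m*(-225*c - 146) + 33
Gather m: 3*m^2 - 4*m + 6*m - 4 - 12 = 3*m^2 + 2*m - 16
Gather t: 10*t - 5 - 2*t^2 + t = -2*t^2 + 11*t - 5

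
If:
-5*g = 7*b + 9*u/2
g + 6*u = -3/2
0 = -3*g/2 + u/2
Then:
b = 111/532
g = -3/38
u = -9/38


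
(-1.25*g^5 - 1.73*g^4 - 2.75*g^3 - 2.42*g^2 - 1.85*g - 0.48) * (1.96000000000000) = -2.45*g^5 - 3.3908*g^4 - 5.39*g^3 - 4.7432*g^2 - 3.626*g - 0.9408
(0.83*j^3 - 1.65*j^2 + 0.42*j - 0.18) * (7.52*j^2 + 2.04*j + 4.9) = 6.2416*j^5 - 10.7148*j^4 + 3.8594*j^3 - 8.5818*j^2 + 1.6908*j - 0.882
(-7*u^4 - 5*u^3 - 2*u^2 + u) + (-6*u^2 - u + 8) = -7*u^4 - 5*u^3 - 8*u^2 + 8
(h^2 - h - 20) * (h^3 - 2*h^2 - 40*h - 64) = h^5 - 3*h^4 - 58*h^3 + 16*h^2 + 864*h + 1280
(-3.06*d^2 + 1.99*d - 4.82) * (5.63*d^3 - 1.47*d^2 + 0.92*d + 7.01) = -17.2278*d^5 + 15.7019*d^4 - 32.8771*d^3 - 12.5344*d^2 + 9.5155*d - 33.7882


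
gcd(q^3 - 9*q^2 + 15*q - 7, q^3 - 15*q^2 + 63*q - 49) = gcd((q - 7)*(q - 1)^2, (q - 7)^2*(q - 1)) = q^2 - 8*q + 7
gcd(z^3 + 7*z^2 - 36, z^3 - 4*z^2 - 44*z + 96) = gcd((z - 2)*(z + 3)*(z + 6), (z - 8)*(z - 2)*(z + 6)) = z^2 + 4*z - 12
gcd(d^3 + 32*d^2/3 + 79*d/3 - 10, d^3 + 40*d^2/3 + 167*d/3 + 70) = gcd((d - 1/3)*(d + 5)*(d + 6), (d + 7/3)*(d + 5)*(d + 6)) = d^2 + 11*d + 30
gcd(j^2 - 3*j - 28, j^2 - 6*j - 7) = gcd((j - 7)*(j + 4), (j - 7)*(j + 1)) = j - 7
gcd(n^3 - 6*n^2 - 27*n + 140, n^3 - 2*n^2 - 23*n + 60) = n^2 + n - 20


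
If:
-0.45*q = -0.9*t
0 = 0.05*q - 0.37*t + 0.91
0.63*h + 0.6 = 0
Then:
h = -0.95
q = 6.74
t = 3.37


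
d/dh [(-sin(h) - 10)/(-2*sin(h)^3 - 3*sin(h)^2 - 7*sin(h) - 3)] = (-63*sin(h) + sin(3*h) + 63*cos(h)^2 - 130)*cos(h)/((2*sin(h) + 1)^2*(sin(h) - cos(h)^2 + 4)^2)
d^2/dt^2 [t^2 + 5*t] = 2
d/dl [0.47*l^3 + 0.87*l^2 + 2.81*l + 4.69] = 1.41*l^2 + 1.74*l + 2.81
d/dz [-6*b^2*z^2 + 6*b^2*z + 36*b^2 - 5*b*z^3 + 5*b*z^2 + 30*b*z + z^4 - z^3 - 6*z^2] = -12*b^2*z + 6*b^2 - 15*b*z^2 + 10*b*z + 30*b + 4*z^3 - 3*z^2 - 12*z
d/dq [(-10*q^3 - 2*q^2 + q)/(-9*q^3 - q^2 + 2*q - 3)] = (-8*q^4 - 22*q^3 + 87*q^2 + 12*q - 3)/(81*q^6 + 18*q^5 - 35*q^4 + 50*q^3 + 10*q^2 - 12*q + 9)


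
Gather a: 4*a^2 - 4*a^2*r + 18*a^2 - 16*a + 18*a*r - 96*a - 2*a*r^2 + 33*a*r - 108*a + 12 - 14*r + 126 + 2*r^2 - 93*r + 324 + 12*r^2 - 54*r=a^2*(22 - 4*r) + a*(-2*r^2 + 51*r - 220) + 14*r^2 - 161*r + 462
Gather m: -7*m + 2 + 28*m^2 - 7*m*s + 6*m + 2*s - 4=28*m^2 + m*(-7*s - 1) + 2*s - 2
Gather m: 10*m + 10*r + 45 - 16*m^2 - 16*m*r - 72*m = -16*m^2 + m*(-16*r - 62) + 10*r + 45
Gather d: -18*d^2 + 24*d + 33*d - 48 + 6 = -18*d^2 + 57*d - 42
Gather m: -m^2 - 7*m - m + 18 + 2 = -m^2 - 8*m + 20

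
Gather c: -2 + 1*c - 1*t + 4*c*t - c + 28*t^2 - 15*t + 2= 4*c*t + 28*t^2 - 16*t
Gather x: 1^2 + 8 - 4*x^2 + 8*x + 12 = -4*x^2 + 8*x + 21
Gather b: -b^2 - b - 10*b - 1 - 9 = -b^2 - 11*b - 10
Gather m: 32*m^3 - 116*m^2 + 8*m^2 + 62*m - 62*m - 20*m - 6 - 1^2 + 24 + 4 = 32*m^3 - 108*m^2 - 20*m + 21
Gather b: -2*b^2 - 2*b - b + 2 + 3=-2*b^2 - 3*b + 5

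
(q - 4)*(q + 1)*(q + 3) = q^3 - 13*q - 12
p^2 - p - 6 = (p - 3)*(p + 2)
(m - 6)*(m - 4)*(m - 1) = m^3 - 11*m^2 + 34*m - 24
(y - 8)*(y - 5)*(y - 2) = y^3 - 15*y^2 + 66*y - 80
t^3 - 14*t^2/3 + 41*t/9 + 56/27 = (t - 8/3)*(t - 7/3)*(t + 1/3)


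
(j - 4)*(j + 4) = j^2 - 16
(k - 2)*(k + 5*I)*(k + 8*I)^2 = k^4 - 2*k^3 + 21*I*k^3 - 144*k^2 - 42*I*k^2 + 288*k - 320*I*k + 640*I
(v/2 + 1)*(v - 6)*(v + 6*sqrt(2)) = v^3/2 - 2*v^2 + 3*sqrt(2)*v^2 - 12*sqrt(2)*v - 6*v - 36*sqrt(2)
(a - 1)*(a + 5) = a^2 + 4*a - 5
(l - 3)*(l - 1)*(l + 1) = l^3 - 3*l^2 - l + 3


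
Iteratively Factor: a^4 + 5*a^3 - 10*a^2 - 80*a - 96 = (a + 3)*(a^3 + 2*a^2 - 16*a - 32) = (a + 2)*(a + 3)*(a^2 - 16) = (a - 4)*(a + 2)*(a + 3)*(a + 4)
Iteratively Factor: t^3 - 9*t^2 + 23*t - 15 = (t - 3)*(t^2 - 6*t + 5) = (t - 5)*(t - 3)*(t - 1)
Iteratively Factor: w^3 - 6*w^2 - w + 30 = (w - 5)*(w^2 - w - 6) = (w - 5)*(w - 3)*(w + 2)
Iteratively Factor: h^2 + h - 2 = (h - 1)*(h + 2)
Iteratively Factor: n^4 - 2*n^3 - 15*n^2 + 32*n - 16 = (n - 4)*(n^3 + 2*n^2 - 7*n + 4) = (n - 4)*(n + 4)*(n^2 - 2*n + 1) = (n - 4)*(n - 1)*(n + 4)*(n - 1)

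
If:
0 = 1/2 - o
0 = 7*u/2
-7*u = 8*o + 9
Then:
No Solution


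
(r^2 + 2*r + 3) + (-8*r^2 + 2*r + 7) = -7*r^2 + 4*r + 10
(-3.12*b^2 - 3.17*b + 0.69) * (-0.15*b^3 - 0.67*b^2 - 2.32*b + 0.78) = 0.468*b^5 + 2.5659*b^4 + 9.2588*b^3 + 4.4585*b^2 - 4.0734*b + 0.5382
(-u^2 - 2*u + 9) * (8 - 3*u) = 3*u^3 - 2*u^2 - 43*u + 72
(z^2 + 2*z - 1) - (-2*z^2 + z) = 3*z^2 + z - 1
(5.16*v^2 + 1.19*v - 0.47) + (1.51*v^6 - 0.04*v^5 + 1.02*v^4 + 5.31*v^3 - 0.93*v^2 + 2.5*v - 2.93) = 1.51*v^6 - 0.04*v^5 + 1.02*v^4 + 5.31*v^3 + 4.23*v^2 + 3.69*v - 3.4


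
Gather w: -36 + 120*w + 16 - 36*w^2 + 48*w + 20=-36*w^2 + 168*w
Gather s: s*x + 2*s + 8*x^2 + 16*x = s*(x + 2) + 8*x^2 + 16*x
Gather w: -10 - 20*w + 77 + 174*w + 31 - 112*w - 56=42*w + 42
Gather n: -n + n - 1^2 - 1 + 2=0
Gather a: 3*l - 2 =3*l - 2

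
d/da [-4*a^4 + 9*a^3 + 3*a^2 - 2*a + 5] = -16*a^3 + 27*a^2 + 6*a - 2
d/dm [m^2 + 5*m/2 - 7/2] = 2*m + 5/2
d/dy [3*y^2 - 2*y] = 6*y - 2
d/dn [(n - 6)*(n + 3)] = 2*n - 3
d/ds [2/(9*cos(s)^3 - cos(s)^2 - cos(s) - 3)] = 2*(27*cos(s)^2 - 2*cos(s) - 1)*sin(s)/(-9*cos(s)^3 + cos(s)^2 + cos(s) + 3)^2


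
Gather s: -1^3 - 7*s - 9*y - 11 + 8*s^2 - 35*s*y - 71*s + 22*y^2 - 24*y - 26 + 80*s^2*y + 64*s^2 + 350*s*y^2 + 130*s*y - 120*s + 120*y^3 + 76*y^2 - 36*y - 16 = s^2*(80*y + 72) + s*(350*y^2 + 95*y - 198) + 120*y^3 + 98*y^2 - 69*y - 54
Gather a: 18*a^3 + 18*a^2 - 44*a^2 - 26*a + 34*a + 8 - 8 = 18*a^3 - 26*a^2 + 8*a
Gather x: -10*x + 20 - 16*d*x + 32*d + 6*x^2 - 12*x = 32*d + 6*x^2 + x*(-16*d - 22) + 20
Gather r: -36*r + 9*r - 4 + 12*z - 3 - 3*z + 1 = -27*r + 9*z - 6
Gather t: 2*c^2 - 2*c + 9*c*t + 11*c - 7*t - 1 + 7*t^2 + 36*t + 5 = 2*c^2 + 9*c + 7*t^2 + t*(9*c + 29) + 4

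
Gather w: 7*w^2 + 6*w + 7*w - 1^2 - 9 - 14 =7*w^2 + 13*w - 24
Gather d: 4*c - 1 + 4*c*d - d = 4*c + d*(4*c - 1) - 1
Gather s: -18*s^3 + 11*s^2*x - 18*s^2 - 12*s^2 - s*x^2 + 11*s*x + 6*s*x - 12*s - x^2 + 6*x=-18*s^3 + s^2*(11*x - 30) + s*(-x^2 + 17*x - 12) - x^2 + 6*x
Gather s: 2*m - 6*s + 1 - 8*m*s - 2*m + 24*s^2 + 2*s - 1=24*s^2 + s*(-8*m - 4)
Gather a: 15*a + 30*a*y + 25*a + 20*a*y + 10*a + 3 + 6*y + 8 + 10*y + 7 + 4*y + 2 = a*(50*y + 50) + 20*y + 20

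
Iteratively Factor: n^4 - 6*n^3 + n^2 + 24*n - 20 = (n - 2)*(n^3 - 4*n^2 - 7*n + 10) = (n - 5)*(n - 2)*(n^2 + n - 2) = (n - 5)*(n - 2)*(n + 2)*(n - 1)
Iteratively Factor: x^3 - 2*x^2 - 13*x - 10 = (x - 5)*(x^2 + 3*x + 2) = (x - 5)*(x + 2)*(x + 1)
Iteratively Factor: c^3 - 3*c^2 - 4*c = (c + 1)*(c^2 - 4*c) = (c - 4)*(c + 1)*(c)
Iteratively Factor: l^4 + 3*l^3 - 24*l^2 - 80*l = (l - 5)*(l^3 + 8*l^2 + 16*l) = l*(l - 5)*(l^2 + 8*l + 16) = l*(l - 5)*(l + 4)*(l + 4)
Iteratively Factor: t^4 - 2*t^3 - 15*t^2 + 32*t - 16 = (t - 4)*(t^3 + 2*t^2 - 7*t + 4) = (t - 4)*(t + 4)*(t^2 - 2*t + 1) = (t - 4)*(t - 1)*(t + 4)*(t - 1)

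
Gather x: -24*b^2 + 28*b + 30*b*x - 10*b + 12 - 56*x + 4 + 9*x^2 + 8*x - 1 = -24*b^2 + 18*b + 9*x^2 + x*(30*b - 48) + 15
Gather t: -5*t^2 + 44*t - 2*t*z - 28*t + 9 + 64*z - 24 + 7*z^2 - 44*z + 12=-5*t^2 + t*(16 - 2*z) + 7*z^2 + 20*z - 3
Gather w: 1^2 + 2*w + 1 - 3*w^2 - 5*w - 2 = -3*w^2 - 3*w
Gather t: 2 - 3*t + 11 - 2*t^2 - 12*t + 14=-2*t^2 - 15*t + 27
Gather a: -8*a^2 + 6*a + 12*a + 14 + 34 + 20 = -8*a^2 + 18*a + 68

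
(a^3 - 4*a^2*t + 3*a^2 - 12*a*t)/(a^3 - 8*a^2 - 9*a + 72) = a*(a - 4*t)/(a^2 - 11*a + 24)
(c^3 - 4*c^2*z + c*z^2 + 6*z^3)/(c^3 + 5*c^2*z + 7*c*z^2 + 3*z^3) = (c^2 - 5*c*z + 6*z^2)/(c^2 + 4*c*z + 3*z^2)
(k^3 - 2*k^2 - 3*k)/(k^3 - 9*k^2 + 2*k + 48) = k*(k + 1)/(k^2 - 6*k - 16)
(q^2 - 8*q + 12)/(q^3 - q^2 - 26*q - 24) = (q - 2)/(q^2 + 5*q + 4)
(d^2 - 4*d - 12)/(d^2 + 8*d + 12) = (d - 6)/(d + 6)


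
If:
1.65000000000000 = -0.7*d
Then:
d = -2.36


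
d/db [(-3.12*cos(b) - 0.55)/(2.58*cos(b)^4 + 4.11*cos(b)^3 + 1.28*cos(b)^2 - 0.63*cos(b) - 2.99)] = (-24.1488*(1 - cos(b)^2)^2 - 31.3224*cos(b)^3 - 59.0727*cos(b)^2 - 1.408*cos(b) + 15.1665)*sin(b)/(2.58*cos(b)^4 + 4.11*cos(b)^3 + 1.28*cos(b)^2 - 0.63*cos(b) - 2.99)^2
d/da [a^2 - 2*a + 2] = 2*a - 2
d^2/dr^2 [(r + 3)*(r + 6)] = 2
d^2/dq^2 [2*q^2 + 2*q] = 4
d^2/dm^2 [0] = 0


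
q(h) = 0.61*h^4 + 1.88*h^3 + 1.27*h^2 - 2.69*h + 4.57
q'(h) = 2.44*h^3 + 5.64*h^2 + 2.54*h - 2.69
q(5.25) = 760.91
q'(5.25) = 519.17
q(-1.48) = 8.17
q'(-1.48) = -2.01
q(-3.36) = 34.38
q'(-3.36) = -40.11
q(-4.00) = 71.49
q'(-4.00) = -78.77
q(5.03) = 652.91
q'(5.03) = 463.31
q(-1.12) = 7.49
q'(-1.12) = -1.89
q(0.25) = 4.01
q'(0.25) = -1.66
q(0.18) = 4.14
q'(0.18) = -2.04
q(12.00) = 16052.77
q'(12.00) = 5056.27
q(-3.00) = 22.72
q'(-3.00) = -25.43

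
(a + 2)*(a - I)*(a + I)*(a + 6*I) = a^4 + 2*a^3 + 6*I*a^3 + a^2 + 12*I*a^2 + 2*a + 6*I*a + 12*I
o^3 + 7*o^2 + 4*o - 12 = (o - 1)*(o + 2)*(o + 6)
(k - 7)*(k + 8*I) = k^2 - 7*k + 8*I*k - 56*I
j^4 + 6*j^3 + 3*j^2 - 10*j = j*(j - 1)*(j + 2)*(j + 5)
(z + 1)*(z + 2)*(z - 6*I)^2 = z^4 + 3*z^3 - 12*I*z^3 - 34*z^2 - 36*I*z^2 - 108*z - 24*I*z - 72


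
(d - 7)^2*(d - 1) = d^3 - 15*d^2 + 63*d - 49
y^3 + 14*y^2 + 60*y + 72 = (y + 2)*(y + 6)^2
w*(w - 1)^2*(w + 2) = w^4 - 3*w^2 + 2*w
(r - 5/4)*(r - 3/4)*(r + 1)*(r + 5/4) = r^4 + r^3/4 - 37*r^2/16 - 25*r/64 + 75/64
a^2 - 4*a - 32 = (a - 8)*(a + 4)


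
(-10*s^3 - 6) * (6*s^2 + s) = -60*s^5 - 10*s^4 - 36*s^2 - 6*s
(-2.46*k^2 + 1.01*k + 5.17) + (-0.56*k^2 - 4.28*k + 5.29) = -3.02*k^2 - 3.27*k + 10.46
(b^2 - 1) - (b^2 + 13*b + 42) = -13*b - 43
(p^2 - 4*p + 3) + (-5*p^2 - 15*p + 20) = -4*p^2 - 19*p + 23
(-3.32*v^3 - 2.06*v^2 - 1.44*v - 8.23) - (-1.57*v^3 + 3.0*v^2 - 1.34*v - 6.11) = -1.75*v^3 - 5.06*v^2 - 0.0999999999999999*v - 2.12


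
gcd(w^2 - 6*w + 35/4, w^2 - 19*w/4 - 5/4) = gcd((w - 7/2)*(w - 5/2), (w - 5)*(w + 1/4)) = 1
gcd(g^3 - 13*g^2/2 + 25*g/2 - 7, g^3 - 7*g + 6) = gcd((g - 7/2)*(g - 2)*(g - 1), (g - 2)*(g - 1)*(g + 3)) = g^2 - 3*g + 2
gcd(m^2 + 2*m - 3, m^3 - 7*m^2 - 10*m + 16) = m - 1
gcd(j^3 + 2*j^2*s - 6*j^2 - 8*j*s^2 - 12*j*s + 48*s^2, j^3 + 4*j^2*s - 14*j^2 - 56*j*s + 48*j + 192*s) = j^2 + 4*j*s - 6*j - 24*s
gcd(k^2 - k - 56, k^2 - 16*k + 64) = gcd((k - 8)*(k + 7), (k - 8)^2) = k - 8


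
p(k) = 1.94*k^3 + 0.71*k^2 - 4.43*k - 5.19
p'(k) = 5.82*k^2 + 1.42*k - 4.43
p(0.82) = -7.28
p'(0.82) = 0.65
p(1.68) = -1.43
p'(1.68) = 14.38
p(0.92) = -7.15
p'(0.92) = 1.80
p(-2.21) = -12.87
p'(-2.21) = 20.86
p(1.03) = -6.88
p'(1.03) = 3.21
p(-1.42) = -3.02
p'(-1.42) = 5.29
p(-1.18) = -2.16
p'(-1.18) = 2.00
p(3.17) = 49.70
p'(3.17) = 58.56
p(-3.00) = -37.89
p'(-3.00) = 43.69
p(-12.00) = -3202.11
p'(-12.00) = 816.61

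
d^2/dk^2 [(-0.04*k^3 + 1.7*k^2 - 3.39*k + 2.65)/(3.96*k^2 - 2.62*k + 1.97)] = (-2.8421709430404e-14*k^4 - 70.970624*k^3 + 171.003936*k^2 - 7.220688*k - 26.764272)/(62.099136*k^6 - 123.257376*k^5 + 174.227328*k^4 - 140.619592*k^3 + 86.673696*k^2 - 30.503874*k + 7.645373)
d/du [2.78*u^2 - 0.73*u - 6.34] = 5.56*u - 0.73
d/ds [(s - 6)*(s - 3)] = 2*s - 9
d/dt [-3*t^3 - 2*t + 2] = -9*t^2 - 2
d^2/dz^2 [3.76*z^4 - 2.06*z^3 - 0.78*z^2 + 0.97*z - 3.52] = 45.12*z^2 - 12.36*z - 1.56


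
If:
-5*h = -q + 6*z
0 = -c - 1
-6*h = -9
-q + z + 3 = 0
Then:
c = -1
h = 3/2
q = 21/10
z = -9/10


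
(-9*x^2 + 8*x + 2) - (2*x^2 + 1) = -11*x^2 + 8*x + 1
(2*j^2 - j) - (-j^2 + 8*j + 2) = 3*j^2 - 9*j - 2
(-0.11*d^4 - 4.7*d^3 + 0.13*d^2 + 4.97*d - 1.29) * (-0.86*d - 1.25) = 0.0946*d^5 + 4.1795*d^4 + 5.7632*d^3 - 4.4367*d^2 - 5.1031*d + 1.6125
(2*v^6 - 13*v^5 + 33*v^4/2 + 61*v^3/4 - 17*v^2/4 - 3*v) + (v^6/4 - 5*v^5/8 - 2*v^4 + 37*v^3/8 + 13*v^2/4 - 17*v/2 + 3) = 9*v^6/4 - 109*v^5/8 + 29*v^4/2 + 159*v^3/8 - v^2 - 23*v/2 + 3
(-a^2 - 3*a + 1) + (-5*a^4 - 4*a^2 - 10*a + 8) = -5*a^4 - 5*a^2 - 13*a + 9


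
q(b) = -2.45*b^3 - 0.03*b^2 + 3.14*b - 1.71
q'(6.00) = -261.82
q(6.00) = -513.15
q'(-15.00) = -1649.71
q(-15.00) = 8213.19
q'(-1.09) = -5.53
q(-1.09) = -2.00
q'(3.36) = -80.04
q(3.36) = -84.43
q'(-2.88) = -57.65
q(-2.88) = 47.52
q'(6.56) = -313.55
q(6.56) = -674.04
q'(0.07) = 3.10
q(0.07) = -1.49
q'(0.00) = 3.14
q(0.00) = -1.71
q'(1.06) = -5.18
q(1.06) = -1.33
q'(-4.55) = -148.75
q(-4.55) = 214.16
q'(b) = -7.35*b^2 - 0.06*b + 3.14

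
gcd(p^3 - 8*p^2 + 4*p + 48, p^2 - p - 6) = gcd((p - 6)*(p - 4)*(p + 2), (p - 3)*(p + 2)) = p + 2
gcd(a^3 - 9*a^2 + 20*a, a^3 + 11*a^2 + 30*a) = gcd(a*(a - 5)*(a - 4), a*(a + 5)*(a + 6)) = a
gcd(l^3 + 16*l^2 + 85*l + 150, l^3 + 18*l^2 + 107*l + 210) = l^2 + 11*l + 30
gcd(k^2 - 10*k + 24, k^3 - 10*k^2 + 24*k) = k^2 - 10*k + 24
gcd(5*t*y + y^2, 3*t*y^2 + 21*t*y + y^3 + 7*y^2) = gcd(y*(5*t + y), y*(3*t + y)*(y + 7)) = y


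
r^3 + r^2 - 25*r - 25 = (r - 5)*(r + 1)*(r + 5)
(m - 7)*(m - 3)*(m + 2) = m^3 - 8*m^2 + m + 42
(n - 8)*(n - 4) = n^2 - 12*n + 32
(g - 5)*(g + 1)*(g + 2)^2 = g^4 - 17*g^2 - 36*g - 20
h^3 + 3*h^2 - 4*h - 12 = (h - 2)*(h + 2)*(h + 3)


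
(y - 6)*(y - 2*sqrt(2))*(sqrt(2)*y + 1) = sqrt(2)*y^3 - 6*sqrt(2)*y^2 - 3*y^2 - 2*sqrt(2)*y + 18*y + 12*sqrt(2)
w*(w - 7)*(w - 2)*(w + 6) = w^4 - 3*w^3 - 40*w^2 + 84*w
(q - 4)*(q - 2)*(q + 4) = q^3 - 2*q^2 - 16*q + 32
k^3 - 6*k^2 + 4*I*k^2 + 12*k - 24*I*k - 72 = (k - 6)*(k - 2*I)*(k + 6*I)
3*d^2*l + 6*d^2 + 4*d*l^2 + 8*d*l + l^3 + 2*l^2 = (d + l)*(3*d + l)*(l + 2)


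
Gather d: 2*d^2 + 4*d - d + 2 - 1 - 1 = 2*d^2 + 3*d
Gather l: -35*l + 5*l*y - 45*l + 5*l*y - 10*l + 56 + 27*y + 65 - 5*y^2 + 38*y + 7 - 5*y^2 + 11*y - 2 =l*(10*y - 90) - 10*y^2 + 76*y + 126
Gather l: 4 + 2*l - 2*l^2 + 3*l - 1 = -2*l^2 + 5*l + 3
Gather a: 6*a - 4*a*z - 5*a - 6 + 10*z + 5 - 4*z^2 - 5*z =a*(1 - 4*z) - 4*z^2 + 5*z - 1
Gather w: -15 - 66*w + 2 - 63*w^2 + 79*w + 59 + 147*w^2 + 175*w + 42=84*w^2 + 188*w + 88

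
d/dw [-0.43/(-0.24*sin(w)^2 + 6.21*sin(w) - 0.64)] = (2.6703 - 0.2064*sin(w))*cos(w)/(0.24*sin(w)^2 - 6.21*sin(w) + 0.64)^2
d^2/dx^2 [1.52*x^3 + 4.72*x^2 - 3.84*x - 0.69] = 9.12*x + 9.44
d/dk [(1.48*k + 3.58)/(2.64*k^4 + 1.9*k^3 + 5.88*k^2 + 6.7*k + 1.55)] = (3.9072*k^4 + 2.812*k^3 + 8.7024*k^2 + 9.916*k - (1.48*k + 3.58)*(10.56*k^3 + 5.7*k^2 + 11.76*k + 6.7) + 2.294)/(2.64*k^4 + 1.9*k^3 + 5.88*k^2 + 6.7*k + 1.55)^2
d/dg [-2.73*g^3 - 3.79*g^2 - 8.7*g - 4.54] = -8.19*g^2 - 7.58*g - 8.7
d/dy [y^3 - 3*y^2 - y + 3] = 3*y^2 - 6*y - 1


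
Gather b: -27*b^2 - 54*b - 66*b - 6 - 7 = -27*b^2 - 120*b - 13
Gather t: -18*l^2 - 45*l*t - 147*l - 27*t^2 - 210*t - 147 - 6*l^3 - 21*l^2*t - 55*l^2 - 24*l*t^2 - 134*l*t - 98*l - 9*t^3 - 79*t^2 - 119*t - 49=-6*l^3 - 73*l^2 - 245*l - 9*t^3 + t^2*(-24*l - 106) + t*(-21*l^2 - 179*l - 329) - 196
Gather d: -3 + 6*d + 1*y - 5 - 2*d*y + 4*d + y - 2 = d*(10 - 2*y) + 2*y - 10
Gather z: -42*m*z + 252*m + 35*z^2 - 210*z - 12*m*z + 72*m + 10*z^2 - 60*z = 324*m + 45*z^2 + z*(-54*m - 270)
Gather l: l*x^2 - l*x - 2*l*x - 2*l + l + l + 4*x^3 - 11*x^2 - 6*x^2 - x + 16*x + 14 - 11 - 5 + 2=l*(x^2 - 3*x) + 4*x^3 - 17*x^2 + 15*x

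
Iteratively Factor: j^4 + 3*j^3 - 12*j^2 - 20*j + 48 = (j - 2)*(j^3 + 5*j^2 - 2*j - 24) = (j - 2)*(j + 4)*(j^2 + j - 6) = (j - 2)^2*(j + 4)*(j + 3)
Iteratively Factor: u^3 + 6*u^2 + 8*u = (u + 2)*(u^2 + 4*u) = (u + 2)*(u + 4)*(u)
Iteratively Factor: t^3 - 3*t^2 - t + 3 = (t - 3)*(t^2 - 1) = (t - 3)*(t + 1)*(t - 1)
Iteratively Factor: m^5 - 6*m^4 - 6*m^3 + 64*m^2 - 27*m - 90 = (m + 1)*(m^4 - 7*m^3 + m^2 + 63*m - 90) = (m - 2)*(m + 1)*(m^3 - 5*m^2 - 9*m + 45) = (m - 5)*(m - 2)*(m + 1)*(m^2 - 9) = (m - 5)*(m - 3)*(m - 2)*(m + 1)*(m + 3)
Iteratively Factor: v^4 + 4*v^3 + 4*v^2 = (v)*(v^3 + 4*v^2 + 4*v) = v*(v + 2)*(v^2 + 2*v) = v*(v + 2)^2*(v)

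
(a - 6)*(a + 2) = a^2 - 4*a - 12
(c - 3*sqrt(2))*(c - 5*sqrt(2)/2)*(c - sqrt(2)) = c^3 - 13*sqrt(2)*c^2/2 + 26*c - 15*sqrt(2)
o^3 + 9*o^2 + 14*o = o*(o + 2)*(o + 7)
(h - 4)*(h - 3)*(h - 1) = h^3 - 8*h^2 + 19*h - 12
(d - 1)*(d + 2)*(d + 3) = d^3 + 4*d^2 + d - 6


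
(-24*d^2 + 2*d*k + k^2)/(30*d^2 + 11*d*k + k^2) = (-4*d + k)/(5*d + k)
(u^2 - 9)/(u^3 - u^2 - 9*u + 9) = 1/(u - 1)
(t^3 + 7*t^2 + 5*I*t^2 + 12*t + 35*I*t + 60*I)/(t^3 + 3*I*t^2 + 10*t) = (t^2 + 7*t + 12)/(t*(t - 2*I))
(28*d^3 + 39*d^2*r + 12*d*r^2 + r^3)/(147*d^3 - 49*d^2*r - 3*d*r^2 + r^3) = (4*d^2 + 5*d*r + r^2)/(21*d^2 - 10*d*r + r^2)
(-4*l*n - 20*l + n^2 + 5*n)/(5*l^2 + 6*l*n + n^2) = (-4*l*n - 20*l + n^2 + 5*n)/(5*l^2 + 6*l*n + n^2)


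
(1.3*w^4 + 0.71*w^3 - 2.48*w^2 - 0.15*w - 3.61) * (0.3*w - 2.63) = 0.39*w^5 - 3.206*w^4 - 2.6113*w^3 + 6.4774*w^2 - 0.6885*w + 9.4943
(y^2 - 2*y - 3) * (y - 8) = y^3 - 10*y^2 + 13*y + 24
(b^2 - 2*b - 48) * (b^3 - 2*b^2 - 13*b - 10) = b^5 - 4*b^4 - 57*b^3 + 112*b^2 + 644*b + 480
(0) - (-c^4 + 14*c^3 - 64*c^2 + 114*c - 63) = c^4 - 14*c^3 + 64*c^2 - 114*c + 63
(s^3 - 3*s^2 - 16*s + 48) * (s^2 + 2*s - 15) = s^5 - s^4 - 37*s^3 + 61*s^2 + 336*s - 720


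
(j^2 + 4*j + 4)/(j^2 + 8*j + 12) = (j + 2)/(j + 6)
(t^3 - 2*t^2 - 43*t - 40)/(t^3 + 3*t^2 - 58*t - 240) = (t + 1)/(t + 6)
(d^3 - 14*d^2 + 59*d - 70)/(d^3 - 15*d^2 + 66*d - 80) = (d - 7)/(d - 8)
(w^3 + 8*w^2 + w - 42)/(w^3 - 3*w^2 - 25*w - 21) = (w^2 + 5*w - 14)/(w^2 - 6*w - 7)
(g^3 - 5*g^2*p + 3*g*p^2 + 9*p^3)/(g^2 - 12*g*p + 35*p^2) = (g^3 - 5*g^2*p + 3*g*p^2 + 9*p^3)/(g^2 - 12*g*p + 35*p^2)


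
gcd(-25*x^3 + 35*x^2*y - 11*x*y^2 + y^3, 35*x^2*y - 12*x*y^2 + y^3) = 5*x - y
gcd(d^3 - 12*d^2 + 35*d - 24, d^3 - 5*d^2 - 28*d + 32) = d^2 - 9*d + 8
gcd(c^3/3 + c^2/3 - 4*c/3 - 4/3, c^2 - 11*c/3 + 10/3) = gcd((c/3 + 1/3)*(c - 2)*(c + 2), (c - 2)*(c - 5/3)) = c - 2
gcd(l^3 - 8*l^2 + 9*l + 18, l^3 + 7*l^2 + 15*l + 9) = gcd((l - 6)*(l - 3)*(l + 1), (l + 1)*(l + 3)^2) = l + 1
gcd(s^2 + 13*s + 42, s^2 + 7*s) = s + 7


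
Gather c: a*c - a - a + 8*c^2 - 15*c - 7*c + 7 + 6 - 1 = -2*a + 8*c^2 + c*(a - 22) + 12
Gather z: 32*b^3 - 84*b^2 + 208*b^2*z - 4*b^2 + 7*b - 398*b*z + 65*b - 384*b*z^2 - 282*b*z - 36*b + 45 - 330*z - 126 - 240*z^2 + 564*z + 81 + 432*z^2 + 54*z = 32*b^3 - 88*b^2 + 36*b + z^2*(192 - 384*b) + z*(208*b^2 - 680*b + 288)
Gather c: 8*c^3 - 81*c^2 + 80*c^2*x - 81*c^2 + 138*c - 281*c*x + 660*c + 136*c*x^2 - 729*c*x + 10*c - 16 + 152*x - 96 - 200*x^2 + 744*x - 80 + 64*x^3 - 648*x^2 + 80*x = 8*c^3 + c^2*(80*x - 162) + c*(136*x^2 - 1010*x + 808) + 64*x^3 - 848*x^2 + 976*x - 192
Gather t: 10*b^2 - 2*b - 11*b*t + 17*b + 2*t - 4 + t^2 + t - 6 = 10*b^2 + 15*b + t^2 + t*(3 - 11*b) - 10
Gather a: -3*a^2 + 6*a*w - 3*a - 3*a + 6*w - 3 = -3*a^2 + a*(6*w - 6) + 6*w - 3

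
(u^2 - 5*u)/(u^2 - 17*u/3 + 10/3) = 3*u/(3*u - 2)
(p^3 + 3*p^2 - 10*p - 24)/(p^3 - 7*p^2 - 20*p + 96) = (p + 2)/(p - 8)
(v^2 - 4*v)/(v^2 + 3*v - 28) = v/(v + 7)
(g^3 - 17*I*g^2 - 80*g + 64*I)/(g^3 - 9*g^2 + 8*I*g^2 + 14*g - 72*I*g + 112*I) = (g^3 - 17*I*g^2 - 80*g + 64*I)/(g^3 + g^2*(-9 + 8*I) + g*(14 - 72*I) + 112*I)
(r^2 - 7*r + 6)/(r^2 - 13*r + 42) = (r - 1)/(r - 7)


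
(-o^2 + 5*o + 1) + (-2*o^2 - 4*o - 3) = -3*o^2 + o - 2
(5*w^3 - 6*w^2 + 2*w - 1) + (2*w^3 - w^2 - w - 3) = 7*w^3 - 7*w^2 + w - 4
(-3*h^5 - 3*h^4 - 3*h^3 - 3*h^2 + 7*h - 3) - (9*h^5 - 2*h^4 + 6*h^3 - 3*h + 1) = -12*h^5 - h^4 - 9*h^3 - 3*h^2 + 10*h - 4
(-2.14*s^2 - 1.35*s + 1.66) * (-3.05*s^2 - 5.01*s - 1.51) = 6.527*s^4 + 14.8389*s^3 + 4.9319*s^2 - 6.2781*s - 2.5066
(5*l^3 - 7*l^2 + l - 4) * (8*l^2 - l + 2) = 40*l^5 - 61*l^4 + 25*l^3 - 47*l^2 + 6*l - 8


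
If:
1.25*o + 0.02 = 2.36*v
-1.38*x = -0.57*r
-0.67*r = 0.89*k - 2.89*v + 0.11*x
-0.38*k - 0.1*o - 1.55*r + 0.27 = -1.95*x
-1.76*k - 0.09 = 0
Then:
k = -0.05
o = 0.13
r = 0.37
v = 0.08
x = 0.15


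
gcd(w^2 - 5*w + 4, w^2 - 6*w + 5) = w - 1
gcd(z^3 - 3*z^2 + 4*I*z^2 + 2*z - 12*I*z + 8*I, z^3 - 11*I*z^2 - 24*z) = 1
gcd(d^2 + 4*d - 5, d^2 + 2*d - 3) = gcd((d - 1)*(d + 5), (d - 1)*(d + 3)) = d - 1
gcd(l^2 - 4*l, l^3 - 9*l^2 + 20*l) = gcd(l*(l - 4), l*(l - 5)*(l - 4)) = l^2 - 4*l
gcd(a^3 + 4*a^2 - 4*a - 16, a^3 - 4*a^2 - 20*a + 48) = a^2 + 2*a - 8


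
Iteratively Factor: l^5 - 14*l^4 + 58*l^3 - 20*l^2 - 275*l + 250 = (l - 5)*(l^4 - 9*l^3 + 13*l^2 + 45*l - 50) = (l - 5)*(l + 2)*(l^3 - 11*l^2 + 35*l - 25) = (l - 5)^2*(l + 2)*(l^2 - 6*l + 5) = (l - 5)^2*(l - 1)*(l + 2)*(l - 5)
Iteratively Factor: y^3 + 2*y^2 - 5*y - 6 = (y + 1)*(y^2 + y - 6) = (y - 2)*(y + 1)*(y + 3)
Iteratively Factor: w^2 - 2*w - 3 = (w + 1)*(w - 3)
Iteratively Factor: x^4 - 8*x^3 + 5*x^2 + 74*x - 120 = (x - 2)*(x^3 - 6*x^2 - 7*x + 60) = (x - 4)*(x - 2)*(x^2 - 2*x - 15) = (x - 5)*(x - 4)*(x - 2)*(x + 3)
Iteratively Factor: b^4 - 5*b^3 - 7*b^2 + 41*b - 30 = (b + 3)*(b^3 - 8*b^2 + 17*b - 10) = (b - 1)*(b + 3)*(b^2 - 7*b + 10) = (b - 5)*(b - 1)*(b + 3)*(b - 2)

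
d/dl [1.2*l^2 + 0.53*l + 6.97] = 2.4*l + 0.53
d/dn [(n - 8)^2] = 2*n - 16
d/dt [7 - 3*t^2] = -6*t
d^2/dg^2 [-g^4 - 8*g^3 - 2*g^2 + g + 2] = -12*g^2 - 48*g - 4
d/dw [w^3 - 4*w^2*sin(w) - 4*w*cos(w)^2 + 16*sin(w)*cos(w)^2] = -4*w^2*cos(w) + 3*w^2 - 8*w*sin(w) + 4*w*sin(2*w) + 4*cos(w) - 2*cos(2*w) + 12*cos(3*w) - 2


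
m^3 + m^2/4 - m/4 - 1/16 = (m - 1/2)*(m + 1/4)*(m + 1/2)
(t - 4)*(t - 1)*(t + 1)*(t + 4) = t^4 - 17*t^2 + 16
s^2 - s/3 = s*(s - 1/3)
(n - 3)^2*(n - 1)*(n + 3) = n^4 - 4*n^3 - 6*n^2 + 36*n - 27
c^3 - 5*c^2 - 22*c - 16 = (c - 8)*(c + 1)*(c + 2)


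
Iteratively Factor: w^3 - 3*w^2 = (w - 3)*(w^2) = w*(w - 3)*(w)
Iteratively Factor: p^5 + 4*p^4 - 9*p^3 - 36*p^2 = (p - 3)*(p^4 + 7*p^3 + 12*p^2) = p*(p - 3)*(p^3 + 7*p^2 + 12*p) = p^2*(p - 3)*(p^2 + 7*p + 12) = p^2*(p - 3)*(p + 4)*(p + 3)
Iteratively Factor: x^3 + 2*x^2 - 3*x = (x - 1)*(x^2 + 3*x) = x*(x - 1)*(x + 3)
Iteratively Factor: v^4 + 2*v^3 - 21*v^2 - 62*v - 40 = (v + 1)*(v^3 + v^2 - 22*v - 40) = (v + 1)*(v + 2)*(v^2 - v - 20) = (v + 1)*(v + 2)*(v + 4)*(v - 5)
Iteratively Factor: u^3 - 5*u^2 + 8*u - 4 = (u - 2)*(u^2 - 3*u + 2) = (u - 2)^2*(u - 1)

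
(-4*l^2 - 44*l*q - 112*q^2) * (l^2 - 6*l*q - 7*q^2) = -4*l^4 - 20*l^3*q + 180*l^2*q^2 + 980*l*q^3 + 784*q^4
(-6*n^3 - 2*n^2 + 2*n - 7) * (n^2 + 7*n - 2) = -6*n^5 - 44*n^4 + 11*n^2 - 53*n + 14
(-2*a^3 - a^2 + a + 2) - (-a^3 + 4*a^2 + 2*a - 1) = -a^3 - 5*a^2 - a + 3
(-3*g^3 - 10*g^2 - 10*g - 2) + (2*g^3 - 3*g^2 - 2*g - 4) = -g^3 - 13*g^2 - 12*g - 6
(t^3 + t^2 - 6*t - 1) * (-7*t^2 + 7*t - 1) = -7*t^5 + 48*t^3 - 36*t^2 - t + 1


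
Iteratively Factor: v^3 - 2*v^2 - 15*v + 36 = (v - 3)*(v^2 + v - 12) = (v - 3)^2*(v + 4)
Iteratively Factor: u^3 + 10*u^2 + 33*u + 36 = (u + 3)*(u^2 + 7*u + 12) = (u + 3)*(u + 4)*(u + 3)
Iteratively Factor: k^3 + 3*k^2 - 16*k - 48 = (k + 4)*(k^2 - k - 12) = (k - 4)*(k + 4)*(k + 3)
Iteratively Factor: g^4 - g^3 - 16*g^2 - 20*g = (g + 2)*(g^3 - 3*g^2 - 10*g) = (g + 2)^2*(g^2 - 5*g) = g*(g + 2)^2*(g - 5)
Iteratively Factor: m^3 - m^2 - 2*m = (m - 2)*(m^2 + m) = (m - 2)*(m + 1)*(m)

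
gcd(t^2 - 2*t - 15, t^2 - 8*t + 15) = t - 5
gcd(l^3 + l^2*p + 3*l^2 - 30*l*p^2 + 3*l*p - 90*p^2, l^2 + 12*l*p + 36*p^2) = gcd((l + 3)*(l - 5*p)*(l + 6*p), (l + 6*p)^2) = l + 6*p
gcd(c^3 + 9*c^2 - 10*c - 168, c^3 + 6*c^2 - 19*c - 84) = c^2 + 3*c - 28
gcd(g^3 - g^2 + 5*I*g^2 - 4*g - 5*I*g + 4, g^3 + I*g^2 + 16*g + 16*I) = g^2 + 5*I*g - 4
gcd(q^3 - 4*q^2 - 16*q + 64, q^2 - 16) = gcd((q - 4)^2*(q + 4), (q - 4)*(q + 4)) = q^2 - 16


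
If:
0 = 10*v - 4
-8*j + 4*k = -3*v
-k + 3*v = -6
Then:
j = 15/4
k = 36/5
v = 2/5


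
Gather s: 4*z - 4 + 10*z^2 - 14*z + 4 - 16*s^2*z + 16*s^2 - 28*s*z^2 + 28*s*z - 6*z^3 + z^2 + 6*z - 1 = s^2*(16 - 16*z) + s*(-28*z^2 + 28*z) - 6*z^3 + 11*z^2 - 4*z - 1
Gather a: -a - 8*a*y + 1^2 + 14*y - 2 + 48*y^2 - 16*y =a*(-8*y - 1) + 48*y^2 - 2*y - 1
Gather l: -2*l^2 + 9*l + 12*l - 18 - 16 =-2*l^2 + 21*l - 34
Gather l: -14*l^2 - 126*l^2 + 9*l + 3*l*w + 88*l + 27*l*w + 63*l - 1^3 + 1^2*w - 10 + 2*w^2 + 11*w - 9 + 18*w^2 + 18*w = -140*l^2 + l*(30*w + 160) + 20*w^2 + 30*w - 20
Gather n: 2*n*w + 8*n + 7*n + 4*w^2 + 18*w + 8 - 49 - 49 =n*(2*w + 15) + 4*w^2 + 18*w - 90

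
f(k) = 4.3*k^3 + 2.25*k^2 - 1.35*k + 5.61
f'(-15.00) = 2833.65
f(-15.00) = -13980.39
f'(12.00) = 1910.25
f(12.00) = 7743.81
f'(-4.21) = 208.35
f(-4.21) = -269.69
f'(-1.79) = 31.93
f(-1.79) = -9.43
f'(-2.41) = 62.73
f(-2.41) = -38.26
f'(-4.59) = 249.77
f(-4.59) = -356.61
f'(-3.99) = 186.06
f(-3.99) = -226.32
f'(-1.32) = 15.19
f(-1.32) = 1.42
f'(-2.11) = 46.59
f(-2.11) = -21.92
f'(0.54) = 4.84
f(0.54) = 6.21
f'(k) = 12.9*k^2 + 4.5*k - 1.35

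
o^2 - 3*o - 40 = (o - 8)*(o + 5)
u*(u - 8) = u^2 - 8*u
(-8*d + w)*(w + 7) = -8*d*w - 56*d + w^2 + 7*w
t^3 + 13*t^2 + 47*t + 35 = (t + 1)*(t + 5)*(t + 7)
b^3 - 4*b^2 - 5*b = b*(b - 5)*(b + 1)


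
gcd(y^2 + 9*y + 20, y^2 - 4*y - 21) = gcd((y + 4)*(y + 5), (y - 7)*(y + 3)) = 1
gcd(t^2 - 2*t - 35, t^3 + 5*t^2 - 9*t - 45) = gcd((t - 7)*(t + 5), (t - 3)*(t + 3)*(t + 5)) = t + 5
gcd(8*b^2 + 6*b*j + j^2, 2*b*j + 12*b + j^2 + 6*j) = 2*b + j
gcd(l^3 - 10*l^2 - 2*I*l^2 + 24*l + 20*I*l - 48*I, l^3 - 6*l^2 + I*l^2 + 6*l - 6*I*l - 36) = l^2 + l*(-6 - 2*I) + 12*I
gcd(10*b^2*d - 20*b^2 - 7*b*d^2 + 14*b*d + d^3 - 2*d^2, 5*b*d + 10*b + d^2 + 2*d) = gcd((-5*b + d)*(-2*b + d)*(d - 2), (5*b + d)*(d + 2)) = 1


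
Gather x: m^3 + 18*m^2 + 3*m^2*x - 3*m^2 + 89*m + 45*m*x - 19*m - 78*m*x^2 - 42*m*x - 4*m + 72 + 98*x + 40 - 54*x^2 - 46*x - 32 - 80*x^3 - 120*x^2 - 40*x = m^3 + 15*m^2 + 66*m - 80*x^3 + x^2*(-78*m - 174) + x*(3*m^2 + 3*m + 12) + 80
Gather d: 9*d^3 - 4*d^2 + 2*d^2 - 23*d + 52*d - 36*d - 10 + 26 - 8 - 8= 9*d^3 - 2*d^2 - 7*d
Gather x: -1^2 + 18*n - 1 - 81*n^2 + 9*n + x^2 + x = -81*n^2 + 27*n + x^2 + x - 2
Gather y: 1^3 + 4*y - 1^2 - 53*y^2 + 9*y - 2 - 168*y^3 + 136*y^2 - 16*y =-168*y^3 + 83*y^2 - 3*y - 2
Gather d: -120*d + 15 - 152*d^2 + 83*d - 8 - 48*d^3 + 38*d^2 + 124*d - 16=-48*d^3 - 114*d^2 + 87*d - 9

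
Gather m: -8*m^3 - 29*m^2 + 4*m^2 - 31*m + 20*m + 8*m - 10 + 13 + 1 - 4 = -8*m^3 - 25*m^2 - 3*m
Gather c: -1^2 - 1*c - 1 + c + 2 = 0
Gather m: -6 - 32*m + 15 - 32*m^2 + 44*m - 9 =-32*m^2 + 12*m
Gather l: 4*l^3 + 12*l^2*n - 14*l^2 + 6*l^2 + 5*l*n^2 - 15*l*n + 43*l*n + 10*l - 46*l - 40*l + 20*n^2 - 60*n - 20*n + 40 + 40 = 4*l^3 + l^2*(12*n - 8) + l*(5*n^2 + 28*n - 76) + 20*n^2 - 80*n + 80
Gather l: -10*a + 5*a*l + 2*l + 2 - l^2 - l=-10*a - l^2 + l*(5*a + 1) + 2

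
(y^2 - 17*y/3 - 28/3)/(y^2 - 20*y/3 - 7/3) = (3*y + 4)/(3*y + 1)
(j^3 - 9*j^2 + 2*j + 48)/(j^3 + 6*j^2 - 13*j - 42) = (j - 8)/(j + 7)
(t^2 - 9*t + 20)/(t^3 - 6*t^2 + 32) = (t - 5)/(t^2 - 2*t - 8)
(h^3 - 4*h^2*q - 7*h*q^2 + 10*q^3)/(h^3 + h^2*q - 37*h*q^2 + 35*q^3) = (h + 2*q)/(h + 7*q)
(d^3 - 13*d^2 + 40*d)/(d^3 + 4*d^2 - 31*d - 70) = d*(d - 8)/(d^2 + 9*d + 14)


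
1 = 1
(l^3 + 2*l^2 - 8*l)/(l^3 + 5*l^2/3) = 3*(l^2 + 2*l - 8)/(l*(3*l + 5))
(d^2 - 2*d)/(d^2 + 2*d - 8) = d/(d + 4)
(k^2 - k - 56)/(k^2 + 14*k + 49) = (k - 8)/(k + 7)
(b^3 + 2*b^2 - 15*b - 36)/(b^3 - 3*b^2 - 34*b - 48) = (b^2 - b - 12)/(b^2 - 6*b - 16)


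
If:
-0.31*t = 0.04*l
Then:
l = -7.75*t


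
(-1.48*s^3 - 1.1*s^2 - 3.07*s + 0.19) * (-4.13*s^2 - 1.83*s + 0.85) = 6.1124*s^5 + 7.2514*s^4 + 13.4341*s^3 + 3.8984*s^2 - 2.9572*s + 0.1615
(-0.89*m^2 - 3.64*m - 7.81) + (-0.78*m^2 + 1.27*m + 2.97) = -1.67*m^2 - 2.37*m - 4.84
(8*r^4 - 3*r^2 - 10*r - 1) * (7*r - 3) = 56*r^5 - 24*r^4 - 21*r^3 - 61*r^2 + 23*r + 3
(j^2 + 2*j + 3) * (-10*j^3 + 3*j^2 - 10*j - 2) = -10*j^5 - 17*j^4 - 34*j^3 - 13*j^2 - 34*j - 6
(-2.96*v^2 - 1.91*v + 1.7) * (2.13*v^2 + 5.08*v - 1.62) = -6.3048*v^4 - 19.1051*v^3 - 1.2866*v^2 + 11.7302*v - 2.754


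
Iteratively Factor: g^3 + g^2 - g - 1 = (g + 1)*(g^2 - 1) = (g + 1)^2*(g - 1)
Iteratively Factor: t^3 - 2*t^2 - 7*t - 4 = (t - 4)*(t^2 + 2*t + 1) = (t - 4)*(t + 1)*(t + 1)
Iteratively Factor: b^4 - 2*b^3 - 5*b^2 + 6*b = (b - 3)*(b^3 + b^2 - 2*b) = b*(b - 3)*(b^2 + b - 2) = b*(b - 3)*(b - 1)*(b + 2)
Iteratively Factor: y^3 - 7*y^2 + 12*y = (y - 3)*(y^2 - 4*y) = (y - 4)*(y - 3)*(y)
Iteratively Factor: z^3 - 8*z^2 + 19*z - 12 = (z - 3)*(z^2 - 5*z + 4) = (z - 4)*(z - 3)*(z - 1)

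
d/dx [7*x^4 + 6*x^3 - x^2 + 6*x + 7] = 28*x^3 + 18*x^2 - 2*x + 6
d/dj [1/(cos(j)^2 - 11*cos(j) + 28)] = (2*cos(j) - 11)*sin(j)/(cos(j)^2 - 11*cos(j) + 28)^2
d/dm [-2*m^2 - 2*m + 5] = -4*m - 2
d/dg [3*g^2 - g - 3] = 6*g - 1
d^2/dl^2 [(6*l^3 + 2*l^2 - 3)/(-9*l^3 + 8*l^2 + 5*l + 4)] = 2*(-594*l^6 - 810*l^5 - 108*l^4 - 2110*l^3 + 3*l^2 + 396*l - 53)/(729*l^9 - 1944*l^8 + 513*l^7 + 676*l^6 + 1443*l^5 - 288*l^4 - 653*l^3 - 684*l^2 - 240*l - 64)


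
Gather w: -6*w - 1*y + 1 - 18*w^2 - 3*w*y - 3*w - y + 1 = -18*w^2 + w*(-3*y - 9) - 2*y + 2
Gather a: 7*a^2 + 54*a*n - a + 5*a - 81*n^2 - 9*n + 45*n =7*a^2 + a*(54*n + 4) - 81*n^2 + 36*n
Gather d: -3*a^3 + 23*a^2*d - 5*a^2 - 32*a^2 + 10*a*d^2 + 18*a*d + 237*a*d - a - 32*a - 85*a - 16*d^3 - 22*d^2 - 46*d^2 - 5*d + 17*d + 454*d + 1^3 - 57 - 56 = -3*a^3 - 37*a^2 - 118*a - 16*d^3 + d^2*(10*a - 68) + d*(23*a^2 + 255*a + 466) - 112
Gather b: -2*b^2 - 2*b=-2*b^2 - 2*b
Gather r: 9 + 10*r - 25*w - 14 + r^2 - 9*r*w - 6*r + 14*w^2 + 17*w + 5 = r^2 + r*(4 - 9*w) + 14*w^2 - 8*w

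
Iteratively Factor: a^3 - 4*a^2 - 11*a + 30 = (a - 2)*(a^2 - 2*a - 15) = (a - 5)*(a - 2)*(a + 3)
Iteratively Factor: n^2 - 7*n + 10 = (n - 2)*(n - 5)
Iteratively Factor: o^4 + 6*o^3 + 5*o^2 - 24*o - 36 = (o + 3)*(o^3 + 3*o^2 - 4*o - 12) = (o + 3)^2*(o^2 - 4) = (o + 2)*(o + 3)^2*(o - 2)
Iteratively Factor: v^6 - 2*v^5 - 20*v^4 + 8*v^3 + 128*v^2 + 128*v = (v + 2)*(v^5 - 4*v^4 - 12*v^3 + 32*v^2 + 64*v) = (v - 4)*(v + 2)*(v^4 - 12*v^2 - 16*v) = v*(v - 4)*(v + 2)*(v^3 - 12*v - 16) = v*(v - 4)*(v + 2)^2*(v^2 - 2*v - 8) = v*(v - 4)*(v + 2)^3*(v - 4)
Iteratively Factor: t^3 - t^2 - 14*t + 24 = (t - 2)*(t^2 + t - 12) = (t - 3)*(t - 2)*(t + 4)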